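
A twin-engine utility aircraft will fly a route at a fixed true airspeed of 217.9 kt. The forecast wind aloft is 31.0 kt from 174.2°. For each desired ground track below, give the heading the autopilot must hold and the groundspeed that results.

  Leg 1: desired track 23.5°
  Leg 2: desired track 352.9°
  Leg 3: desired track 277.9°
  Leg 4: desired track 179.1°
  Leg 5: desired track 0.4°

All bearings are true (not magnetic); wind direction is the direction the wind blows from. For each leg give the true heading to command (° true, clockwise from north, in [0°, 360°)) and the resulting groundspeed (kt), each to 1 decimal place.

Leg 1: heading=27.5°, groundspeed=244.4 kt
Leg 2: heading=352.7°, groundspeed=248.9 kt
Leg 3: heading=270.0°, groundspeed=223.2 kt
Leg 4: heading=178.4°, groundspeed=187.0 kt
Leg 5: heading=1.3°, groundspeed=248.7 kt

Leg 1: desired track 23.5°; wind correction +4.0° → command heading 27.5°, groundspeed 244.4 kt
Leg 2: desired track 352.9°; wind correction -0.2° → command heading 352.7°, groundspeed 248.9 kt
Leg 3: desired track 277.9°; wind correction -7.9° → command heading 270.0°, groundspeed 223.2 kt
Leg 4: desired track 179.1°; wind correction -0.7° → command heading 178.4°, groundspeed 187.0 kt
Leg 5: desired track 0.4°; wind correction +0.9° → command heading 1.3°, groundspeed 248.7 kt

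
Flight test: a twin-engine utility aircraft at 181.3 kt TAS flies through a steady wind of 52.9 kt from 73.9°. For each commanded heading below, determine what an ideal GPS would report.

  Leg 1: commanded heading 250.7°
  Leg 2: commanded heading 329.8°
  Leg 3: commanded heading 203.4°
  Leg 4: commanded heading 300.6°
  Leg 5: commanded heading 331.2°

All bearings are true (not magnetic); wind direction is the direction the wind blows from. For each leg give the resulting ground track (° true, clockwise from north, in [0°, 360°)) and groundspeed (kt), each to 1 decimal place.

Leg 1: track=251.4°, groundspeed=234.1 kt
Leg 2: track=315.0°, groundspeed=200.9 kt
Leg 3: track=214.2°, groundspeed=218.8 kt
Leg 4: track=290.6°, groundspeed=221.0 kt
Leg 5: track=316.2°, groundspeed=199.7 kt

Leg 1: heading 250.7°; drift +0.7° → track 251.4°, groundspeed 234.1 kt
Leg 2: heading 329.8°; drift -14.8° → track 315.0°, groundspeed 200.9 kt
Leg 3: heading 203.4°; drift +10.8° → track 214.2°, groundspeed 218.8 kt
Leg 4: heading 300.6°; drift -10.0° → track 290.6°, groundspeed 221.0 kt
Leg 5: heading 331.2°; drift -15.0° → track 316.2°, groundspeed 199.7 kt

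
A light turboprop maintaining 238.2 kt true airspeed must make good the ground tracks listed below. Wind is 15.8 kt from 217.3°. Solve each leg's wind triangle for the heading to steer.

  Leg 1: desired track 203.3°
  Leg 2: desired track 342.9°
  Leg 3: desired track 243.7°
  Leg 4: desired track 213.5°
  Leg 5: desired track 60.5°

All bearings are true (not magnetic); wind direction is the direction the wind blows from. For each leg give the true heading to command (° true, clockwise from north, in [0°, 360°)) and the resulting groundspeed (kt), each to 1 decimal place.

Leg 1: heading=204.2°, groundspeed=222.8 kt
Leg 2: heading=339.8°, groundspeed=247.1 kt
Leg 3: heading=242.0°, groundspeed=223.9 kt
Leg 4: heading=213.8°, groundspeed=222.4 kt
Leg 5: heading=62.0°, groundspeed=252.6 kt

Leg 1: desired track 203.3°; wind correction +0.9° → command heading 204.2°, groundspeed 222.8 kt
Leg 2: desired track 342.9°; wind correction -3.1° → command heading 339.8°, groundspeed 247.1 kt
Leg 3: desired track 243.7°; wind correction -1.7° → command heading 242.0°, groundspeed 223.9 kt
Leg 4: desired track 213.5°; wind correction +0.3° → command heading 213.8°, groundspeed 222.4 kt
Leg 5: desired track 60.5°; wind correction +1.5° → command heading 62.0°, groundspeed 252.6 kt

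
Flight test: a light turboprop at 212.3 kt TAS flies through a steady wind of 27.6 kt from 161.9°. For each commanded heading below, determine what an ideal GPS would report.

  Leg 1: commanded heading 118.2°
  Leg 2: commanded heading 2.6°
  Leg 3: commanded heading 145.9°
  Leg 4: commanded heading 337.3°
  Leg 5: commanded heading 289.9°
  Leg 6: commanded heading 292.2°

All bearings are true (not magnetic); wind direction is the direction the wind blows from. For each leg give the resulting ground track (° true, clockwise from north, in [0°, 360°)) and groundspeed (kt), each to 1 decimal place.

Leg 1: heading 118.2°; drift -5.7° → track 112.5°, groundspeed 193.3 kt
Leg 2: heading 2.6°; drift -2.3° → track 0.3°, groundspeed 238.3 kt
Leg 3: heading 145.9°; drift -2.3° → track 143.6°, groundspeed 185.9 kt
Leg 4: heading 337.3°; drift +0.5° → track 337.8°, groundspeed 239.8 kt
Leg 5: heading 289.9°; drift +5.4° → track 295.3°, groundspeed 230.3 kt
Leg 6: heading 292.2°; drift +5.2° → track 297.4°, groundspeed 231.1 kt

Leg 1: track=112.5°, groundspeed=193.3 kt
Leg 2: track=0.3°, groundspeed=238.3 kt
Leg 3: track=143.6°, groundspeed=185.9 kt
Leg 4: track=337.8°, groundspeed=239.8 kt
Leg 5: track=295.3°, groundspeed=230.3 kt
Leg 6: track=297.4°, groundspeed=231.1 kt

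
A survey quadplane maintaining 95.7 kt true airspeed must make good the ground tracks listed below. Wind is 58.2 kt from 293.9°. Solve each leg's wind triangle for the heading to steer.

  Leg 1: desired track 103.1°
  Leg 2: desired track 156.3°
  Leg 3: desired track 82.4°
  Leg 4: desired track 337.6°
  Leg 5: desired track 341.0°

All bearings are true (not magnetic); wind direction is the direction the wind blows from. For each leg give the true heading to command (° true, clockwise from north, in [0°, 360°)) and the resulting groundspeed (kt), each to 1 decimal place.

Leg 1: heading=96.6°, groundspeed=152.2 kt
Leg 2: heading=180.5°, groundspeed=130.3 kt
Leg 3: heading=63.9°, groundspeed=140.4 kt
Leg 4: heading=312.8°, groundspeed=44.8 kt
Leg 5: heading=314.5°, groundspeed=46.1 kt

Leg 1: desired track 103.1°; wind correction -6.5° → command heading 96.6°, groundspeed 152.2 kt
Leg 2: desired track 156.3°; wind correction +24.2° → command heading 180.5°, groundspeed 130.3 kt
Leg 3: desired track 82.4°; wind correction -18.5° → command heading 63.9°, groundspeed 140.4 kt
Leg 4: desired track 337.6°; wind correction -24.8° → command heading 312.8°, groundspeed 44.8 kt
Leg 5: desired track 341.0°; wind correction -26.5° → command heading 314.5°, groundspeed 46.1 kt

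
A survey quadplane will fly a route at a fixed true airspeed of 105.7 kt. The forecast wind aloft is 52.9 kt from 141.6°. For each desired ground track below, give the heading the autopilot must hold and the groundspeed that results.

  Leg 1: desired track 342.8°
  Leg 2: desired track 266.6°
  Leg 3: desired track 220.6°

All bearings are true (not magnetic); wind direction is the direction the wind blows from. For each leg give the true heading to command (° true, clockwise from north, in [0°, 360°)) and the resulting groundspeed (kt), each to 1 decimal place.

Leg 1: desired track 342.8°; wind correction +10.4° → command heading 353.2°, groundspeed 153.3 kt
Leg 2: desired track 266.6°; wind correction -24.2° → command heading 242.4°, groundspeed 126.8 kt
Leg 3: desired track 220.6°; wind correction -29.4° → command heading 191.2°, groundspeed 82.0 kt

Leg 1: heading=353.2°, groundspeed=153.3 kt
Leg 2: heading=242.4°, groundspeed=126.8 kt
Leg 3: heading=191.2°, groundspeed=82.0 kt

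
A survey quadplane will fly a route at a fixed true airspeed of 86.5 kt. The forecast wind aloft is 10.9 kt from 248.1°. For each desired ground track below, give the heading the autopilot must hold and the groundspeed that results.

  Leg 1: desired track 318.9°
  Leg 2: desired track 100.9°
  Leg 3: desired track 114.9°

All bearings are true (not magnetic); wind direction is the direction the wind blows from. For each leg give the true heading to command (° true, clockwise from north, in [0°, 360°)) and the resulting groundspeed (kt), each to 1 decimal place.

Leg 1: desired track 318.9°; wind correction -6.8° → command heading 312.1°, groundspeed 82.3 kt
Leg 2: desired track 100.9°; wind correction +3.9° → command heading 104.8°, groundspeed 95.5 kt
Leg 3: desired track 114.9°; wind correction +5.3° → command heading 120.2°, groundspeed 93.6 kt

Leg 1: heading=312.1°, groundspeed=82.3 kt
Leg 2: heading=104.8°, groundspeed=95.5 kt
Leg 3: heading=120.2°, groundspeed=93.6 kt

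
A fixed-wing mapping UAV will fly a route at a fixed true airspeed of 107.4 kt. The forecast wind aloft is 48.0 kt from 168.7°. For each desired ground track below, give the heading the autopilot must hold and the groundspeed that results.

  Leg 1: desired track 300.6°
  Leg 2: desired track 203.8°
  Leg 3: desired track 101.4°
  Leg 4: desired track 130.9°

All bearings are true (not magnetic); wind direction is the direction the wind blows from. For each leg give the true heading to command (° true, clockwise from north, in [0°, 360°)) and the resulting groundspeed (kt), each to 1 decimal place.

Leg 1: heading=281.2°, groundspeed=133.3 kt
Leg 2: heading=188.9°, groundspeed=64.5 kt
Leg 3: heading=125.7°, groundspeed=79.3 kt
Leg 4: heading=146.8°, groundspeed=65.4 kt

Leg 1: desired track 300.6°; wind correction -19.4° → command heading 281.2°, groundspeed 133.3 kt
Leg 2: desired track 203.8°; wind correction -14.9° → command heading 188.9°, groundspeed 64.5 kt
Leg 3: desired track 101.4°; wind correction +24.3° → command heading 125.7°, groundspeed 79.3 kt
Leg 4: desired track 130.9°; wind correction +15.9° → command heading 146.8°, groundspeed 65.4 kt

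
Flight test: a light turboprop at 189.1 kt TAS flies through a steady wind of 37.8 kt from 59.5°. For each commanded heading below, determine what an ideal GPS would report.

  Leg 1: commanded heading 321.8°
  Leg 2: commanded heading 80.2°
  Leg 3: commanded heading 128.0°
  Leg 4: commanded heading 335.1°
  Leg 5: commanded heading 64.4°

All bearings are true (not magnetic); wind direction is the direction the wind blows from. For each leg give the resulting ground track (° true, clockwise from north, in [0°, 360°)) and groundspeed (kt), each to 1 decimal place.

Leg 1: heading 321.8°; drift -10.9° → track 310.9°, groundspeed 197.7 kt
Leg 2: heading 80.2°; drift +5.0° → track 85.2°, groundspeed 154.3 kt
Leg 3: heading 128.0°; drift +11.3° → track 139.3°, groundspeed 178.7 kt
Leg 4: heading 335.1°; drift -11.5° → track 323.6°, groundspeed 189.2 kt
Leg 5: heading 64.4°; drift +1.2° → track 65.6°, groundspeed 151.5 kt

Leg 1: track=310.9°, groundspeed=197.7 kt
Leg 2: track=85.2°, groundspeed=154.3 kt
Leg 3: track=139.3°, groundspeed=178.7 kt
Leg 4: track=323.6°, groundspeed=189.2 kt
Leg 5: track=65.6°, groundspeed=151.5 kt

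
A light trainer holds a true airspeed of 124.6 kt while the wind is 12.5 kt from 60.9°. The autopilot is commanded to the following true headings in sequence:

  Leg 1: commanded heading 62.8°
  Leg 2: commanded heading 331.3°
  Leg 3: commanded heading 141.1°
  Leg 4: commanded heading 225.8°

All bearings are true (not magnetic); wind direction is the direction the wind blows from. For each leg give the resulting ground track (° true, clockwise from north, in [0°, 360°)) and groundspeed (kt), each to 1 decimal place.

Leg 1: track=63.0°, groundspeed=112.1 kt
Leg 2: track=325.6°, groundspeed=125.1 kt
Leg 3: track=146.8°, groundspeed=123.1 kt
Leg 4: track=227.2°, groundspeed=136.7 kt

Leg 1: heading 62.8°; drift +0.2° → track 63.0°, groundspeed 112.1 kt
Leg 2: heading 331.3°; drift -5.7° → track 325.6°, groundspeed 125.1 kt
Leg 3: heading 141.1°; drift +5.7° → track 146.8°, groundspeed 123.1 kt
Leg 4: heading 225.8°; drift +1.4° → track 227.2°, groundspeed 136.7 kt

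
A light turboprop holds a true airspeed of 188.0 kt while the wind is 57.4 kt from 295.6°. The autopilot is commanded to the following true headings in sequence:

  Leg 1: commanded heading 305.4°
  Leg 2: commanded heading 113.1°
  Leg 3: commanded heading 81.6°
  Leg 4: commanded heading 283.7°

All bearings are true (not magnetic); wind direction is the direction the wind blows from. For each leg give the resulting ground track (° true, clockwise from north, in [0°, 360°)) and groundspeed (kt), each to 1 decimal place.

Leg 1: track=309.7°, groundspeed=131.8 kt
Leg 2: track=113.7°, groundspeed=245.4 kt
Leg 3: track=89.4°, groundspeed=237.8 kt
Leg 4: track=278.6°, groundspeed=132.4 kt

Leg 1: heading 305.4°; drift +4.3° → track 309.7°, groundspeed 131.8 kt
Leg 2: heading 113.1°; drift +0.6° → track 113.7°, groundspeed 245.4 kt
Leg 3: heading 81.6°; drift +7.8° → track 89.4°, groundspeed 237.8 kt
Leg 4: heading 283.7°; drift -5.1° → track 278.6°, groundspeed 132.4 kt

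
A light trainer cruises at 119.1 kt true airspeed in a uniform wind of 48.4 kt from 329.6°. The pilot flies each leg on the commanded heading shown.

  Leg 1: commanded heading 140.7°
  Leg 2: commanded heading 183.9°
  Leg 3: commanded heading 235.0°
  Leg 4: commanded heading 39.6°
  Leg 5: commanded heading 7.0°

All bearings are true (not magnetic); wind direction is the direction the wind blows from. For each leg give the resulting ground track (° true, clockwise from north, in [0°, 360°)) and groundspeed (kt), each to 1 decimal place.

Leg 1: heading 140.7°; drift +2.6° → track 143.3°, groundspeed 167.1 kt
Leg 2: heading 183.9°; drift -9.7° → track 174.2°, groundspeed 161.4 kt
Leg 3: heading 235.0°; drift -21.4° → track 213.6°, groundspeed 132.1 kt
Leg 4: heading 39.6°; drift +23.9° → track 63.5°, groundspeed 112.2 kt
Leg 5: heading 7.0°; drift +20.0° → track 27.0°, groundspeed 85.8 kt

Leg 1: track=143.3°, groundspeed=167.1 kt
Leg 2: track=174.2°, groundspeed=161.4 kt
Leg 3: track=213.6°, groundspeed=132.1 kt
Leg 4: track=63.5°, groundspeed=112.2 kt
Leg 5: track=27.0°, groundspeed=85.8 kt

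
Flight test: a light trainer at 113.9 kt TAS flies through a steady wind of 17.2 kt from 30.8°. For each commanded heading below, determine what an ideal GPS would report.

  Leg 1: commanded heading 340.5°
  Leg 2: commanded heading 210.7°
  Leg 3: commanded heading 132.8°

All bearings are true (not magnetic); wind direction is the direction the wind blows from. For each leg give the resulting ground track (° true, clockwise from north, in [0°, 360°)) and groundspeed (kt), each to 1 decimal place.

Leg 1: track=333.2°, groundspeed=103.8 kt
Leg 2: track=210.7°, groundspeed=131.1 kt
Leg 3: track=141.0°, groundspeed=118.7 kt

Leg 1: heading 340.5°; drift -7.3° → track 333.2°, groundspeed 103.8 kt
Leg 2: heading 210.7°; drift +0.0° → track 210.7°, groundspeed 131.1 kt
Leg 3: heading 132.8°; drift +8.2° → track 141.0°, groundspeed 118.7 kt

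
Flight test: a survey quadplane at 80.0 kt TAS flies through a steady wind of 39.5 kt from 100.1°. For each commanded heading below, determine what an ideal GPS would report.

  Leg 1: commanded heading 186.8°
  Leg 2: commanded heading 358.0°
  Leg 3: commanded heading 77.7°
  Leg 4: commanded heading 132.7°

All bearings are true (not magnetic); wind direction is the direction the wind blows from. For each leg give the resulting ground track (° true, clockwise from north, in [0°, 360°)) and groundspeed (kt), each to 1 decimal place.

Leg 1: track=213.7°, groundspeed=87.2 kt
Leg 2: track=334.4°, groundspeed=96.4 kt
Leg 3: track=58.6°, groundspeed=46.0 kt
Leg 4: track=157.2°, groundspeed=51.3 kt

Leg 1: heading 186.8°; drift +26.9° → track 213.7°, groundspeed 87.2 kt
Leg 2: heading 358.0°; drift -23.6° → track 334.4°, groundspeed 96.4 kt
Leg 3: heading 77.7°; drift -19.1° → track 58.6°, groundspeed 46.0 kt
Leg 4: heading 132.7°; drift +24.5° → track 157.2°, groundspeed 51.3 kt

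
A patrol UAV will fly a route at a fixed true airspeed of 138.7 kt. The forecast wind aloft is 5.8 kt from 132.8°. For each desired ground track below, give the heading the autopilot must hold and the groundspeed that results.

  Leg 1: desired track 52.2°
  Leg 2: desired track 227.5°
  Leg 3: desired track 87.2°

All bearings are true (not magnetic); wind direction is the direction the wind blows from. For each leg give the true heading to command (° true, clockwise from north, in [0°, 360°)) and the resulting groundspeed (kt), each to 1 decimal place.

Leg 1: desired track 52.2°; wind correction +2.4° → command heading 54.6°, groundspeed 137.6 kt
Leg 2: desired track 227.5°; wind correction -2.4° → command heading 225.1°, groundspeed 139.1 kt
Leg 3: desired track 87.2°; wind correction +1.7° → command heading 88.9°, groundspeed 134.6 kt

Leg 1: heading=54.6°, groundspeed=137.6 kt
Leg 2: heading=225.1°, groundspeed=139.1 kt
Leg 3: heading=88.9°, groundspeed=134.6 kt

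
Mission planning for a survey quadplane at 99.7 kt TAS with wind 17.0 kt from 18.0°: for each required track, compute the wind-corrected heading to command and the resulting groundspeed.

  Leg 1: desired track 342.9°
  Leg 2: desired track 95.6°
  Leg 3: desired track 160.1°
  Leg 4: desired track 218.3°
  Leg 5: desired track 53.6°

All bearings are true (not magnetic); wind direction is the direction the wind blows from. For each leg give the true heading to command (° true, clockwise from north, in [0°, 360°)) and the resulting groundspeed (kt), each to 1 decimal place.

Leg 1: desired track 342.9°; wind correction +5.6° → command heading 348.5°, groundspeed 85.3 kt
Leg 2: desired track 95.6°; wind correction -9.6° → command heading 86.0°, groundspeed 94.7 kt
Leg 3: desired track 160.1°; wind correction -6.0° → command heading 154.1°, groundspeed 112.6 kt
Leg 4: desired track 218.3°; wind correction +3.4° → command heading 221.7°, groundspeed 115.5 kt
Leg 5: desired track 53.6°; wind correction -5.7° → command heading 47.9°, groundspeed 85.4 kt

Leg 1: heading=348.5°, groundspeed=85.3 kt
Leg 2: heading=86.0°, groundspeed=94.7 kt
Leg 3: heading=154.1°, groundspeed=112.6 kt
Leg 4: heading=221.7°, groundspeed=115.5 kt
Leg 5: heading=47.9°, groundspeed=85.4 kt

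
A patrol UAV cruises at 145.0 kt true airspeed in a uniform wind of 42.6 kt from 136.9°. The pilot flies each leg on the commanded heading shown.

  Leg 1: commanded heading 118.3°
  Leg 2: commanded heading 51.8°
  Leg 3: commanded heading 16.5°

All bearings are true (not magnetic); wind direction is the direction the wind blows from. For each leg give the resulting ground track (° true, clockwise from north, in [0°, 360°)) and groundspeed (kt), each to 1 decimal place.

Leg 1: track=110.9°, groundspeed=105.5 kt
Leg 2: track=35.1°, groundspeed=147.6 kt
Leg 3: track=4.1°, groundspeed=170.6 kt

Leg 1: heading 118.3°; drift -7.4° → track 110.9°, groundspeed 105.5 kt
Leg 2: heading 51.8°; drift -16.7° → track 35.1°, groundspeed 147.6 kt
Leg 3: heading 16.5°; drift -12.4° → track 4.1°, groundspeed 170.6 kt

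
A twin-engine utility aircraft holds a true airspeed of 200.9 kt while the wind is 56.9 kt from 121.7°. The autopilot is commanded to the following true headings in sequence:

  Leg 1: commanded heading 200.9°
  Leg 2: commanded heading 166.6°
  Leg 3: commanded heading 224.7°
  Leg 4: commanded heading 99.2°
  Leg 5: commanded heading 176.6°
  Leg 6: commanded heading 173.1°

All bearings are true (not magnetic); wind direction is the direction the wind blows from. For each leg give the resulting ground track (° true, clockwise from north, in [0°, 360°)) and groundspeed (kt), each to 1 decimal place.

Leg 1: heading 200.9°; drift +16.4° → track 217.3°, groundspeed 198.3 kt
Leg 2: heading 166.6°; drift +14.0° → track 180.6°, groundspeed 165.5 kt
Leg 3: heading 224.7°; drift +14.5° → track 239.2°, groundspeed 220.8 kt
Leg 4: heading 99.2°; drift -8.4° → track 90.8°, groundspeed 149.9 kt
Leg 5: heading 176.6°; drift +15.5° → track 192.1°, groundspeed 174.5 kt
Leg 6: heading 173.1°; drift +15.0° → track 188.1°, groundspeed 171.3 kt

Leg 1: track=217.3°, groundspeed=198.3 kt
Leg 2: track=180.6°, groundspeed=165.5 kt
Leg 3: track=239.2°, groundspeed=220.8 kt
Leg 4: track=90.8°, groundspeed=149.9 kt
Leg 5: track=192.1°, groundspeed=174.5 kt
Leg 6: track=188.1°, groundspeed=171.3 kt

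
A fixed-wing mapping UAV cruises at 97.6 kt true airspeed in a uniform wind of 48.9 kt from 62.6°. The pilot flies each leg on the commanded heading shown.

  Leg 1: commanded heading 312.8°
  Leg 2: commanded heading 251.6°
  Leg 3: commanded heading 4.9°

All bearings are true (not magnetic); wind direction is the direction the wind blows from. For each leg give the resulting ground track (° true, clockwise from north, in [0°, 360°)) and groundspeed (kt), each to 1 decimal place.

Leg 1: heading 312.8°; drift -21.9° → track 290.9°, groundspeed 123.1 kt
Leg 2: heading 251.6°; drift -3.0° → track 248.6°, groundspeed 146.1 kt
Leg 3: heading 4.9°; drift -30.0° → track 334.9°, groundspeed 82.6 kt

Leg 1: track=290.9°, groundspeed=123.1 kt
Leg 2: track=248.6°, groundspeed=146.1 kt
Leg 3: track=334.9°, groundspeed=82.6 kt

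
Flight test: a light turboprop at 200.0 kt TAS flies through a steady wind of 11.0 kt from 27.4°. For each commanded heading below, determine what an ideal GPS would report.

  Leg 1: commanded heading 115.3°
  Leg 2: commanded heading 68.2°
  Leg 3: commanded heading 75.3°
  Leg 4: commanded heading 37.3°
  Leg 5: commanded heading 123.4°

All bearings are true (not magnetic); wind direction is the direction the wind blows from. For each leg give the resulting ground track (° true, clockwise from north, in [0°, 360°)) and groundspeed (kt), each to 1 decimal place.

Leg 1: track=118.5°, groundspeed=199.9 kt
Leg 2: track=70.3°, groundspeed=191.8 kt
Leg 3: track=77.7°, groundspeed=192.8 kt
Leg 4: track=37.9°, groundspeed=189.2 kt
Leg 5: track=126.5°, groundspeed=201.4 kt

Leg 1: heading 115.3°; drift +3.2° → track 118.5°, groundspeed 199.9 kt
Leg 2: heading 68.2°; drift +2.1° → track 70.3°, groundspeed 191.8 kt
Leg 3: heading 75.3°; drift +2.4° → track 77.7°, groundspeed 192.8 kt
Leg 4: heading 37.3°; drift +0.6° → track 37.9°, groundspeed 189.2 kt
Leg 5: heading 123.4°; drift +3.1° → track 126.5°, groundspeed 201.4 kt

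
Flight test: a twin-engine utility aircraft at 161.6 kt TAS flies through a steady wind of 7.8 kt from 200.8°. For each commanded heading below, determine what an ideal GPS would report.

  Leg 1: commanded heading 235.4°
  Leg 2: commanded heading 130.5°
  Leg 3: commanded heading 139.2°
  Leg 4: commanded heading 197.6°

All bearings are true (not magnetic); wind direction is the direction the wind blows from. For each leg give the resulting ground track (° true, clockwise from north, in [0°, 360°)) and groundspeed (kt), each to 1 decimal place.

Leg 1: track=237.0°, groundspeed=155.2 kt
Leg 2: track=127.9°, groundspeed=159.1 kt
Leg 3: track=136.7°, groundspeed=158.0 kt
Leg 4: track=197.4°, groundspeed=153.8 kt

Leg 1: heading 235.4°; drift +1.6° → track 237.0°, groundspeed 155.2 kt
Leg 2: heading 130.5°; drift -2.6° → track 127.9°, groundspeed 159.1 kt
Leg 3: heading 139.2°; drift -2.5° → track 136.7°, groundspeed 158.0 kt
Leg 4: heading 197.6°; drift -0.2° → track 197.4°, groundspeed 153.8 kt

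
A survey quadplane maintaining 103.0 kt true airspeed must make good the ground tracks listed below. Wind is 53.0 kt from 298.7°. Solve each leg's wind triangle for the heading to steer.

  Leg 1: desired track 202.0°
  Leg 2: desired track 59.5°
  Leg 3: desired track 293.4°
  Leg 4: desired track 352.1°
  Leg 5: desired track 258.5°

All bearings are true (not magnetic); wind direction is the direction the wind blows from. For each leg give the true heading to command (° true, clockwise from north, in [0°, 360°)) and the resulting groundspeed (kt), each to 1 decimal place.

Leg 1: heading=232.7°, groundspeed=94.7 kt
Leg 2: heading=33.3°, groundspeed=119.5 kt
Leg 3: heading=296.1°, groundspeed=50.1 kt
Leg 4: heading=327.7°, groundspeed=62.2 kt
Leg 5: heading=277.9°, groundspeed=56.7 kt

Leg 1: desired track 202.0°; wind correction +30.7° → command heading 232.7°, groundspeed 94.7 kt
Leg 2: desired track 59.5°; wind correction -26.2° → command heading 33.3°, groundspeed 119.5 kt
Leg 3: desired track 293.4°; wind correction +2.7° → command heading 296.1°, groundspeed 50.1 kt
Leg 4: desired track 352.1°; wind correction -24.4° → command heading 327.7°, groundspeed 62.2 kt
Leg 5: desired track 258.5°; wind correction +19.4° → command heading 277.9°, groundspeed 56.7 kt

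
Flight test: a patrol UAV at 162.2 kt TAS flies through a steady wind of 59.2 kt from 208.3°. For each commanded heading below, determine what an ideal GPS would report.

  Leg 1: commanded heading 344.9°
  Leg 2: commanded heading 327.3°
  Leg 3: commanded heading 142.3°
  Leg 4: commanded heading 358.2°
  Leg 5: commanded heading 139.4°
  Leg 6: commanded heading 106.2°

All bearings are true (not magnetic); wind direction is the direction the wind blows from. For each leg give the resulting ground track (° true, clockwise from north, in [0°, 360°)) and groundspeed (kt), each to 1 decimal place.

Leg 1: track=356.1°, groundspeed=209.2 kt
Leg 2: track=342.5°, groundspeed=197.8 kt
Leg 3: track=120.9°, groundspeed=148.3 kt
Leg 4: track=6.1°, groundspeed=215.5 kt
Leg 5: track=118.0°, groundspeed=151.3 kt
Leg 6: track=87.9°, groundspeed=184.0 kt

Leg 1: heading 344.9°; drift +11.2° → track 356.1°, groundspeed 209.2 kt
Leg 2: heading 327.3°; drift +15.2° → track 342.5°, groundspeed 197.8 kt
Leg 3: heading 142.3°; drift -21.4° → track 120.9°, groundspeed 148.3 kt
Leg 4: heading 358.2°; drift +7.9° → track 6.1°, groundspeed 215.5 kt
Leg 5: heading 139.4°; drift -21.4° → track 118.0°, groundspeed 151.3 kt
Leg 6: heading 106.2°; drift -18.3° → track 87.9°, groundspeed 184.0 kt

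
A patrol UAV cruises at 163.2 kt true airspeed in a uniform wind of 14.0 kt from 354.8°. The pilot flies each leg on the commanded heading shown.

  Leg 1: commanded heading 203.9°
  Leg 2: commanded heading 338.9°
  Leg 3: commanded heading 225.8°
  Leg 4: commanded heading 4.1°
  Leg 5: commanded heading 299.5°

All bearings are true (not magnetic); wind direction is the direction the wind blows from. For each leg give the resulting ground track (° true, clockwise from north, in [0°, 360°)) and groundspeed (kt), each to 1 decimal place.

Leg 1: track=201.7°, groundspeed=175.6 kt
Leg 2: track=337.4°, groundspeed=149.8 kt
Leg 3: track=222.2°, groundspeed=172.4 kt
Leg 4: track=5.0°, groundspeed=149.4 kt
Leg 5: track=295.3°, groundspeed=155.7 kt

Leg 1: heading 203.9°; drift -2.2° → track 201.7°, groundspeed 175.6 kt
Leg 2: heading 338.9°; drift -1.5° → track 337.4°, groundspeed 149.8 kt
Leg 3: heading 225.8°; drift -3.6° → track 222.2°, groundspeed 172.4 kt
Leg 4: heading 4.1°; drift +0.9° → track 5.0°, groundspeed 149.4 kt
Leg 5: heading 299.5°; drift -4.2° → track 295.3°, groundspeed 155.7 kt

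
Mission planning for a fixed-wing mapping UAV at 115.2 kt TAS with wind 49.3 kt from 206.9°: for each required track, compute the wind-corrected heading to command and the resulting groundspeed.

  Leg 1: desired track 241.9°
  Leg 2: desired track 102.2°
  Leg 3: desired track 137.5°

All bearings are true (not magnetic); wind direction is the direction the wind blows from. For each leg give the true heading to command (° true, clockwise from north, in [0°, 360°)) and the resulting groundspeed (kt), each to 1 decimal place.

Leg 1: desired track 241.9°; wind correction -14.2° → command heading 227.7°, groundspeed 71.3 kt
Leg 2: desired track 102.2°; wind correction +24.5° → command heading 126.7°, groundspeed 117.4 kt
Leg 3: desired track 137.5°; wind correction +23.6° → command heading 161.1°, groundspeed 88.2 kt

Leg 1: heading=227.7°, groundspeed=71.3 kt
Leg 2: heading=126.7°, groundspeed=117.4 kt
Leg 3: heading=161.1°, groundspeed=88.2 kt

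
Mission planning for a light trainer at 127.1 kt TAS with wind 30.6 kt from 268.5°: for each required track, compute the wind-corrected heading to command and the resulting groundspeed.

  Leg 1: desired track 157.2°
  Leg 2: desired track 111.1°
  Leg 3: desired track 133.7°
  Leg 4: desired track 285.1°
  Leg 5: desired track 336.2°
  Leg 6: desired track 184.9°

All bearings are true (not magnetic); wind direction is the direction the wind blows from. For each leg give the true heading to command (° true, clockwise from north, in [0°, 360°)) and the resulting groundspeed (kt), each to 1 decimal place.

Leg 1: desired track 157.2°; wind correction +13.0° → command heading 170.2°, groundspeed 135.0 kt
Leg 2: desired track 111.1°; wind correction +5.3° → command heading 116.4°, groundspeed 154.8 kt
Leg 3: desired track 133.7°; wind correction +9.8° → command heading 143.5°, groundspeed 146.8 kt
Leg 4: desired track 285.1°; wind correction -3.9° → command heading 281.2°, groundspeed 97.5 kt
Leg 5: desired track 336.2°; wind correction -12.9° → command heading 323.3°, groundspeed 112.3 kt
Leg 6: desired track 184.9°; wind correction +13.8° → command heading 198.7°, groundspeed 120.0 kt

Leg 1: heading=170.2°, groundspeed=135.0 kt
Leg 2: heading=116.4°, groundspeed=154.8 kt
Leg 3: heading=143.5°, groundspeed=146.8 kt
Leg 4: heading=281.2°, groundspeed=97.5 kt
Leg 5: heading=323.3°, groundspeed=112.3 kt
Leg 6: heading=198.7°, groundspeed=120.0 kt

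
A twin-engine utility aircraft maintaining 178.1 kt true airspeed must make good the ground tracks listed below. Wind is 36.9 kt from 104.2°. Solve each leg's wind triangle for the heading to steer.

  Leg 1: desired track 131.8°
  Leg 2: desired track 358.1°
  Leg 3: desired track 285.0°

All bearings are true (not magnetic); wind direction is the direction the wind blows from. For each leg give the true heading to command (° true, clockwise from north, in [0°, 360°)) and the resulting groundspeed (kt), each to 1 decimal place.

Leg 1: desired track 131.8°; wind correction -5.5° → command heading 126.3°, groundspeed 144.6 kt
Leg 2: desired track 358.1°; wind correction +11.5° → command heading 9.6°, groundspeed 184.8 kt
Leg 3: desired track 285.0°; wind correction +0.2° → command heading 285.2°, groundspeed 215.0 kt

Leg 1: heading=126.3°, groundspeed=144.6 kt
Leg 2: heading=9.6°, groundspeed=184.8 kt
Leg 3: heading=285.2°, groundspeed=215.0 kt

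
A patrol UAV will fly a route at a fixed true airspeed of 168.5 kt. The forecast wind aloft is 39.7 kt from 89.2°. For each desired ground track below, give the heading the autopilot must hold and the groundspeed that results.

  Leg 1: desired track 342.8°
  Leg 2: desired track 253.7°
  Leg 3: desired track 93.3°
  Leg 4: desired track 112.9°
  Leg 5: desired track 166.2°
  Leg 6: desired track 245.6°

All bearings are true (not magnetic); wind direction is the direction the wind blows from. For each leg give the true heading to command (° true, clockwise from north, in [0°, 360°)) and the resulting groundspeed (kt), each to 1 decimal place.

Leg 1: desired track 342.8°; wind correction +13.1° → command heading 355.9°, groundspeed 175.3 kt
Leg 2: desired track 253.7°; wind correction -3.6° → command heading 250.1°, groundspeed 206.4 kt
Leg 3: desired track 93.3°; wind correction -1.0° → command heading 92.3°, groundspeed 128.9 kt
Leg 4: desired track 112.9°; wind correction -5.4° → command heading 107.5°, groundspeed 131.4 kt
Leg 5: desired track 166.2°; wind correction -13.3° → command heading 152.9°, groundspeed 155.1 kt
Leg 6: desired track 245.6°; wind correction -5.4° → command heading 240.2°, groundspeed 204.1 kt

Leg 1: heading=355.9°, groundspeed=175.3 kt
Leg 2: heading=250.1°, groundspeed=206.4 kt
Leg 3: heading=92.3°, groundspeed=128.9 kt
Leg 4: heading=107.5°, groundspeed=131.4 kt
Leg 5: heading=152.9°, groundspeed=155.1 kt
Leg 6: heading=240.2°, groundspeed=204.1 kt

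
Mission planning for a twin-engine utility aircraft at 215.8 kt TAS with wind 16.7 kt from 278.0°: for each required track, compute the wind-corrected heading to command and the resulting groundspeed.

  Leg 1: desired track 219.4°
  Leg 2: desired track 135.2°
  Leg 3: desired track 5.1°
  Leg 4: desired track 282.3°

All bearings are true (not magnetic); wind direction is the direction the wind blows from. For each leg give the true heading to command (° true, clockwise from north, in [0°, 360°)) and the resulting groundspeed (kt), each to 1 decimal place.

Leg 1: heading=223.2°, groundspeed=206.6 kt
Leg 2: heading=137.9°, groundspeed=228.9 kt
Leg 3: heading=0.7°, groundspeed=214.3 kt
Leg 4: heading=282.0°, groundspeed=199.1 kt

Leg 1: desired track 219.4°; wind correction +3.8° → command heading 223.2°, groundspeed 206.6 kt
Leg 2: desired track 135.2°; wind correction +2.7° → command heading 137.9°, groundspeed 228.9 kt
Leg 3: desired track 5.1°; wind correction -4.4° → command heading 0.7°, groundspeed 214.3 kt
Leg 4: desired track 282.3°; wind correction -0.3° → command heading 282.0°, groundspeed 199.1 kt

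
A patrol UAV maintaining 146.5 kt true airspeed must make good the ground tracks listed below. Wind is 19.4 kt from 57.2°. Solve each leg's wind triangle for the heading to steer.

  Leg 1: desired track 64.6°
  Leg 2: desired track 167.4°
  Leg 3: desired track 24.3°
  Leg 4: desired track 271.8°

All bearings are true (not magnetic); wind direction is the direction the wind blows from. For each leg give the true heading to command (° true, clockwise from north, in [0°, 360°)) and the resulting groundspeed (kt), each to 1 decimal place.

Leg 1: heading=63.6°, groundspeed=127.2 kt
Leg 2: heading=160.3°, groundspeed=152.1 kt
Leg 3: heading=28.4°, groundspeed=129.8 kt
Leg 4: heading=276.1°, groundspeed=162.1 kt

Leg 1: desired track 64.6°; wind correction -1.0° → command heading 63.6°, groundspeed 127.2 kt
Leg 2: desired track 167.4°; wind correction -7.1° → command heading 160.3°, groundspeed 152.1 kt
Leg 3: desired track 24.3°; wind correction +4.1° → command heading 28.4°, groundspeed 129.8 kt
Leg 4: desired track 271.8°; wind correction +4.3° → command heading 276.1°, groundspeed 162.1 kt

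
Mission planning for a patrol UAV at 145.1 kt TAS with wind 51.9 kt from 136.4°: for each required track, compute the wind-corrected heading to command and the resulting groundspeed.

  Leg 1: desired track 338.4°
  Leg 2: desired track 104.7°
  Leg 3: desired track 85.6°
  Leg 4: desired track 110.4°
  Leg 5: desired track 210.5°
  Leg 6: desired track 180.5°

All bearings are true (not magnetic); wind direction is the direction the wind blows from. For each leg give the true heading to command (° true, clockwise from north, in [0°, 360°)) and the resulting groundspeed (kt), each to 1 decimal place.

Leg 1: desired track 338.4°; wind correction +7.7° → command heading 346.1°, groundspeed 191.9 kt
Leg 2: desired track 104.7°; wind correction +10.8° → command heading 115.5°, groundspeed 98.4 kt
Leg 3: desired track 85.6°; wind correction +16.1° → command heading 101.7°, groundspeed 106.6 kt
Leg 4: desired track 110.4°; wind correction +9.0° → command heading 119.4°, groundspeed 96.7 kt
Leg 5: desired track 210.5°; wind correction -20.1° → command heading 190.4°, groundspeed 122.0 kt
Leg 6: desired track 180.5°; wind correction -14.4° → command heading 166.1°, groundspeed 103.3 kt

Leg 1: heading=346.1°, groundspeed=191.9 kt
Leg 2: heading=115.5°, groundspeed=98.4 kt
Leg 3: heading=101.7°, groundspeed=106.6 kt
Leg 4: heading=119.4°, groundspeed=96.7 kt
Leg 5: heading=190.4°, groundspeed=122.0 kt
Leg 6: heading=166.1°, groundspeed=103.3 kt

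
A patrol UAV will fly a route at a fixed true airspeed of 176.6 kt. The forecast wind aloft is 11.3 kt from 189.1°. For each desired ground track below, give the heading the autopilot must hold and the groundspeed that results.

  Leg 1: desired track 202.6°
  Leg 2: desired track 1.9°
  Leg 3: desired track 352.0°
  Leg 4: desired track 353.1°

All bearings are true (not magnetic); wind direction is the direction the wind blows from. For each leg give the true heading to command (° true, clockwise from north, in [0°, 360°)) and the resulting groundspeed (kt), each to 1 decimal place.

Leg 1: heading=201.7°, groundspeed=165.6 kt
Leg 2: heading=1.4°, groundspeed=187.8 kt
Leg 3: heading=350.9°, groundspeed=187.4 kt
Leg 4: heading=352.1°, groundspeed=187.4 kt

Leg 1: desired track 202.6°; wind correction -0.9° → command heading 201.7°, groundspeed 165.6 kt
Leg 2: desired track 1.9°; wind correction -0.5° → command heading 1.4°, groundspeed 187.8 kt
Leg 3: desired track 352.0°; wind correction -1.1° → command heading 350.9°, groundspeed 187.4 kt
Leg 4: desired track 353.1°; wind correction -1.0° → command heading 352.1°, groundspeed 187.4 kt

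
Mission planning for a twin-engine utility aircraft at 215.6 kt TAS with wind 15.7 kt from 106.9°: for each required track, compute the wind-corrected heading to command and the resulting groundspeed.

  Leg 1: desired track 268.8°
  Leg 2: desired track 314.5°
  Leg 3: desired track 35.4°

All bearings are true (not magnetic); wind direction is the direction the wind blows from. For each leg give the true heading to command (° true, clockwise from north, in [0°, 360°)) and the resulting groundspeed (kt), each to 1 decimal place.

Leg 1: desired track 268.8°; wind correction -1.3° → command heading 267.5°, groundspeed 230.5 kt
Leg 2: desired track 314.5°; wind correction +1.9° → command heading 316.4°, groundspeed 229.4 kt
Leg 3: desired track 35.4°; wind correction +4.0° → command heading 39.4°, groundspeed 210.1 kt

Leg 1: heading=267.5°, groundspeed=230.5 kt
Leg 2: heading=316.4°, groundspeed=229.4 kt
Leg 3: heading=39.4°, groundspeed=210.1 kt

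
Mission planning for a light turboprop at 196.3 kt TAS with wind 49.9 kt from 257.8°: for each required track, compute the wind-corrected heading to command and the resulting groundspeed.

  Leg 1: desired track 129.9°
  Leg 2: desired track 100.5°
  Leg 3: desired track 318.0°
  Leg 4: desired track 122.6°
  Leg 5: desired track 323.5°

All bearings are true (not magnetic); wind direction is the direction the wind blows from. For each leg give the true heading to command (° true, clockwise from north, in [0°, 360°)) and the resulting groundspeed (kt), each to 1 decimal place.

Leg 1: heading=141.5°, groundspeed=223.0 kt
Leg 2: heading=106.1°, groundspeed=241.4 kt
Leg 3: heading=305.3°, groundspeed=166.7 kt
Leg 4: heading=132.9°, groundspeed=228.5 kt
Leg 5: heading=310.1°, groundspeed=170.4 kt

Leg 1: desired track 129.9°; wind correction +11.6° → command heading 141.5°, groundspeed 223.0 kt
Leg 2: desired track 100.5°; wind correction +5.6° → command heading 106.1°, groundspeed 241.4 kt
Leg 3: desired track 318.0°; wind correction -12.7° → command heading 305.3°, groundspeed 166.7 kt
Leg 4: desired track 122.6°; wind correction +10.3° → command heading 132.9°, groundspeed 228.5 kt
Leg 5: desired track 323.5°; wind correction -13.4° → command heading 310.1°, groundspeed 170.4 kt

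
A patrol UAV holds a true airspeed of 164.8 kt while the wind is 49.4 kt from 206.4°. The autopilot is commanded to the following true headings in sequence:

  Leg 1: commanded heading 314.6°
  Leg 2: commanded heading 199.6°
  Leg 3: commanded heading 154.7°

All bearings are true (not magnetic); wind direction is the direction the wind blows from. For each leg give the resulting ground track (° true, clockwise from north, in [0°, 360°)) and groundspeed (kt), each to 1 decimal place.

Leg 1: heading 314.6°; drift +14.6° → track 329.2°, groundspeed 186.2 kt
Leg 2: heading 199.6°; drift -2.9° → track 196.7°, groundspeed 115.9 kt
Leg 3: heading 154.7°; drift -16.1° → track 138.6°, groundspeed 139.7 kt

Leg 1: track=329.2°, groundspeed=186.2 kt
Leg 2: track=196.7°, groundspeed=115.9 kt
Leg 3: track=138.6°, groundspeed=139.7 kt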